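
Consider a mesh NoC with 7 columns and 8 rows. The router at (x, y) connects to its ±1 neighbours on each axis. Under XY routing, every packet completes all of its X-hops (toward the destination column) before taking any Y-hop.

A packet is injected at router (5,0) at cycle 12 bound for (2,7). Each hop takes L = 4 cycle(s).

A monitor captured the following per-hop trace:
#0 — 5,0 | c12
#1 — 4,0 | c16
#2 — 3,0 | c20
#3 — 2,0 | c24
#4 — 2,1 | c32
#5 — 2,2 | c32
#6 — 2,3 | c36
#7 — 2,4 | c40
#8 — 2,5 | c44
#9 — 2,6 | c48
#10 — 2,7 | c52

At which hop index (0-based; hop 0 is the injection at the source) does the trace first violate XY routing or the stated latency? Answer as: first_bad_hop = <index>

hop 1: step (-1,+0), +4 cyc — ok
hop 2: step (-1,+0), +4 cyc — ok
hop 3: step (-1,+0), +4 cyc — ok
hop 4: step (+0,+1), +8 cyc — BAD: Δcyc=8≠L

first_bad_hop = 4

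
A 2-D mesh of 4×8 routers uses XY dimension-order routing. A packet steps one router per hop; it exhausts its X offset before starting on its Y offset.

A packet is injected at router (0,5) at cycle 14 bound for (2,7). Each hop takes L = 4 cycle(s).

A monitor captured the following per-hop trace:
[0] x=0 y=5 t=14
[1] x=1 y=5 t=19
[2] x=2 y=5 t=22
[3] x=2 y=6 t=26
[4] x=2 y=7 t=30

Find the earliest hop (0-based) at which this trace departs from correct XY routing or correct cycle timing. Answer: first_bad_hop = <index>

  1: Δx=+1 Δy=+0 Δt=5 [BAD: Δcyc=5≠L]

first_bad_hop = 1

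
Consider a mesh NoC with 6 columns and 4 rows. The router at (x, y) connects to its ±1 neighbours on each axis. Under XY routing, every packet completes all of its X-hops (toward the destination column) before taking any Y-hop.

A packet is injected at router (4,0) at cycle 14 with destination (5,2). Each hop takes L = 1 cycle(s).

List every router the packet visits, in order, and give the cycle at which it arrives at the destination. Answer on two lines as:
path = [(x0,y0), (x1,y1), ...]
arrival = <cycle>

t=14: at (4,0)
t=15: at (5,0) after E
t=16: at (5,1) after N
t=17: at (5,2) after N

path = [(4,0), (5,0), (5,1), (5,2)]
arrival = 17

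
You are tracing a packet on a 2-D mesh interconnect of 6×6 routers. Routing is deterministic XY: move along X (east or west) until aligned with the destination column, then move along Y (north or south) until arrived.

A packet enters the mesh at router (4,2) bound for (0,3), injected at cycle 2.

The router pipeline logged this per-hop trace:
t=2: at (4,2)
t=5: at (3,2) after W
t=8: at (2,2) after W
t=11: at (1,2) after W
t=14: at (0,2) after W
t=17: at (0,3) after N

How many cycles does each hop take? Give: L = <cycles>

From hop 0 (2) to hop 1 (5): +3 cycles.
One hop costs L cycles, so L = 3.

L = 3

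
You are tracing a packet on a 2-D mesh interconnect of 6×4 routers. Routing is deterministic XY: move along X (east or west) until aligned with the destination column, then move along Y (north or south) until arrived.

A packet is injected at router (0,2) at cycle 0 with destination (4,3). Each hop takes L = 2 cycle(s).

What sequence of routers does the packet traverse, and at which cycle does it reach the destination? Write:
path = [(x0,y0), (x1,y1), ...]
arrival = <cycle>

path = [(0,2), (1,2), (2,2), (3,2), (4,2), (4,3)]
arrival = 10

[0] x=0 y=2 t=0
[1] x=1 y=2 t=2 →E
[2] x=2 y=2 t=4 →E
[3] x=3 y=2 t=6 →E
[4] x=4 y=2 t=8 →E
[5] x=4 y=3 t=10 →N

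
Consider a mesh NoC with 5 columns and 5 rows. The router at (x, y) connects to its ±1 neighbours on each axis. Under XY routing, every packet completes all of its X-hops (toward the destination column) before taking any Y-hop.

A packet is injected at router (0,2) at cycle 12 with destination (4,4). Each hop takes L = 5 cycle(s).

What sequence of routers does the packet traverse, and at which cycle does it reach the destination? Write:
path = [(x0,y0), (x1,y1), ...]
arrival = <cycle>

path = [(0,2), (1,2), (2,2), (3,2), (4,2), (4,3), (4,4)]
arrival = 42

src (0,2)  cyc=12
E→(1,2)  cyc=17
E→(2,2)  cyc=22
E→(3,2)  cyc=27
E→(4,2)  cyc=32
N→(4,3)  cyc=37
N→(4,4)  cyc=42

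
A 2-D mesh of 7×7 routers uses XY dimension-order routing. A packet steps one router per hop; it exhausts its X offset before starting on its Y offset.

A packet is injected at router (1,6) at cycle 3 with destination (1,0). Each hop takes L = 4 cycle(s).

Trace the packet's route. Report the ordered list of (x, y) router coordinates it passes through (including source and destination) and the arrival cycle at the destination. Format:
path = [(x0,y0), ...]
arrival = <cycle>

[0] x=1 y=6 t=3
[1] x=1 y=5 t=7 →S
[2] x=1 y=4 t=11 →S
[3] x=1 y=3 t=15 →S
[4] x=1 y=2 t=19 →S
[5] x=1 y=1 t=23 →S
[6] x=1 y=0 t=27 →S

path = [(1,6), (1,5), (1,4), (1,3), (1,2), (1,1), (1,0)]
arrival = 27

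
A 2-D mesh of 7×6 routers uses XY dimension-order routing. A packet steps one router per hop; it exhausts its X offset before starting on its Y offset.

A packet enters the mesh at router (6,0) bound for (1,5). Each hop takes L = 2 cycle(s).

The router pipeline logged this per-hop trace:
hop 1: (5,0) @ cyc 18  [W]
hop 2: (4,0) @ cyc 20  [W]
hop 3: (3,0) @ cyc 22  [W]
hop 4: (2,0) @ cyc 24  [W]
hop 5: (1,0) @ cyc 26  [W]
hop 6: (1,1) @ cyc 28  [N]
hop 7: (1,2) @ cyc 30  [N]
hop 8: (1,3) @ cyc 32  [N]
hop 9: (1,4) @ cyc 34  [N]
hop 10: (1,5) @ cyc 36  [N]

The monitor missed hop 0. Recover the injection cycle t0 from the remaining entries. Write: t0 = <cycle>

t0 = 16

cyc[1] = 18 and cyc[k] = t0 + k·L for every k.
Subtract one hop: t0 = 18 − 2 = 16.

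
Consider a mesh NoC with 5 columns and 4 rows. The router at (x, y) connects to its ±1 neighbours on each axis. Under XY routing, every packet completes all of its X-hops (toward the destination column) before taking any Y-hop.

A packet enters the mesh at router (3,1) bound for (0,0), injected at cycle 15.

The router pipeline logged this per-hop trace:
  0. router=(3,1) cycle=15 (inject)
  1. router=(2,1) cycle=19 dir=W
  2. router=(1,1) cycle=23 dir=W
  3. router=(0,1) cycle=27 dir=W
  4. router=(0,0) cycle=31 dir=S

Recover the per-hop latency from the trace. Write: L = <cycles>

Between hops 0 and 1 the cycle counter advances 19 − 15 = 4.
Per-hop latency L = Δcyc = 4.

L = 4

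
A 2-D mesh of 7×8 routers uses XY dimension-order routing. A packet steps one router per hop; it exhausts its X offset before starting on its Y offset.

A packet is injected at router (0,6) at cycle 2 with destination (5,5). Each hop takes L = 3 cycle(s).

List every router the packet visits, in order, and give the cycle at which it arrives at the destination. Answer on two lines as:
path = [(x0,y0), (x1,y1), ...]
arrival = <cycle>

[0] x=0 y=6 t=2
[1] x=1 y=6 t=5 →E
[2] x=2 y=6 t=8 →E
[3] x=3 y=6 t=11 →E
[4] x=4 y=6 t=14 →E
[5] x=5 y=6 t=17 →E
[6] x=5 y=5 t=20 →S

path = [(0,6), (1,6), (2,6), (3,6), (4,6), (5,6), (5,5)]
arrival = 20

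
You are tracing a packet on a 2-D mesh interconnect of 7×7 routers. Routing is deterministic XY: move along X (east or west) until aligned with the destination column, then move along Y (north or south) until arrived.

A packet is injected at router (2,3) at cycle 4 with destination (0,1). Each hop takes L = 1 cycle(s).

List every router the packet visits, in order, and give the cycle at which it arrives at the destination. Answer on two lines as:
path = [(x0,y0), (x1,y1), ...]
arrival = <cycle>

path = [(2,3), (1,3), (0,3), (0,2), (0,1)]
arrival = 8

[0] x=2 y=3 t=4
[1] x=1 y=3 t=5 →W
[2] x=0 y=3 t=6 →W
[3] x=0 y=2 t=7 →S
[4] x=0 y=1 t=8 →S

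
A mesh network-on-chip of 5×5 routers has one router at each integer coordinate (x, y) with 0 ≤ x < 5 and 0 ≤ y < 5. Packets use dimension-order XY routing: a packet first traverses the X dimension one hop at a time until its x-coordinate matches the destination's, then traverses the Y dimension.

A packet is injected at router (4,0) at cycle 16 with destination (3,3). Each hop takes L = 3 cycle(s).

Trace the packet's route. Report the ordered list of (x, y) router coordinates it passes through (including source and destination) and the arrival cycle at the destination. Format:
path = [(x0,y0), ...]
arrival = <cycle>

path = [(4,0), (3,0), (3,1), (3,2), (3,3)]
arrival = 28

src (4,0)  cyc=16
W→(3,0)  cyc=19
N→(3,1)  cyc=22
N→(3,2)  cyc=25
N→(3,3)  cyc=28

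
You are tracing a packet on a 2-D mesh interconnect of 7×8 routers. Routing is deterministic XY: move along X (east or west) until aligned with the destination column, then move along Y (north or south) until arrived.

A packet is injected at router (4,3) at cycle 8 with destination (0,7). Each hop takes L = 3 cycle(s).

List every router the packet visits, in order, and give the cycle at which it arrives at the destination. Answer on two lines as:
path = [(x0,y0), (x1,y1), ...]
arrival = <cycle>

path = [(4,3), (3,3), (2,3), (1,3), (0,3), (0,4), (0,5), (0,6), (0,7)]
arrival = 32

t=8: at (4,3)
t=11: at (3,3) after W
t=14: at (2,3) after W
t=17: at (1,3) after W
t=20: at (0,3) after W
t=23: at (0,4) after N
t=26: at (0,5) after N
t=29: at (0,6) after N
t=32: at (0,7) after N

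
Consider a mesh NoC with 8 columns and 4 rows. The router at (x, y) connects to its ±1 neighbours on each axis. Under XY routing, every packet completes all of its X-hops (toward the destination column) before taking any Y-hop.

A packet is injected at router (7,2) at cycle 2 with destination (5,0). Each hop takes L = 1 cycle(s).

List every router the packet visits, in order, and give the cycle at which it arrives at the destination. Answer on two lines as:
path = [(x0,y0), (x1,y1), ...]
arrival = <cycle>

[0] x=7 y=2 t=2
[1] x=6 y=2 t=3 →W
[2] x=5 y=2 t=4 →W
[3] x=5 y=1 t=5 →S
[4] x=5 y=0 t=6 →S

path = [(7,2), (6,2), (5,2), (5,1), (5,0)]
arrival = 6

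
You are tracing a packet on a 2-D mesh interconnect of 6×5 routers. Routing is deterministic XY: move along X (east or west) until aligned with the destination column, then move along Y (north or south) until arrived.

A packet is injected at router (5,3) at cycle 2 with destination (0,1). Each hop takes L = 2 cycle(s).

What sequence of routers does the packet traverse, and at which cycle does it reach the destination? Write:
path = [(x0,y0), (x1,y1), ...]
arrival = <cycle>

#0 — 5,3 | c2
#1 — 4,3 | c4 | W
#2 — 3,3 | c6 | W
#3 — 2,3 | c8 | W
#4 — 1,3 | c10 | W
#5 — 0,3 | c12 | W
#6 — 0,2 | c14 | S
#7 — 0,1 | c16 | S

path = [(5,3), (4,3), (3,3), (2,3), (1,3), (0,3), (0,2), (0,1)]
arrival = 16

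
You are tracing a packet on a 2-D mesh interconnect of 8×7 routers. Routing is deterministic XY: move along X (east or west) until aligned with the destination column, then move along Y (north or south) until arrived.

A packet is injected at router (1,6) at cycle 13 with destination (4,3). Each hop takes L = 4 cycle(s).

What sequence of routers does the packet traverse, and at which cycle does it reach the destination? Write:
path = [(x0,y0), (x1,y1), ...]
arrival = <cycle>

[0] x=1 y=6 t=13
[1] x=2 y=6 t=17 →E
[2] x=3 y=6 t=21 →E
[3] x=4 y=6 t=25 →E
[4] x=4 y=5 t=29 →S
[5] x=4 y=4 t=33 →S
[6] x=4 y=3 t=37 →S

path = [(1,6), (2,6), (3,6), (4,6), (4,5), (4,4), (4,3)]
arrival = 37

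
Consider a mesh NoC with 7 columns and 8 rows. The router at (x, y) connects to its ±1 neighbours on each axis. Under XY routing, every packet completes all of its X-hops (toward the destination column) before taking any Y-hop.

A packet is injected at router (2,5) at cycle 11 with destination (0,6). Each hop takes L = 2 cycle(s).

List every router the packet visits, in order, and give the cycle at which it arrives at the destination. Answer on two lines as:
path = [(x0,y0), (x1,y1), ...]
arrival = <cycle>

t=11: at (2,5)
t=13: at (1,5) after W
t=15: at (0,5) after W
t=17: at (0,6) after N

path = [(2,5), (1,5), (0,5), (0,6)]
arrival = 17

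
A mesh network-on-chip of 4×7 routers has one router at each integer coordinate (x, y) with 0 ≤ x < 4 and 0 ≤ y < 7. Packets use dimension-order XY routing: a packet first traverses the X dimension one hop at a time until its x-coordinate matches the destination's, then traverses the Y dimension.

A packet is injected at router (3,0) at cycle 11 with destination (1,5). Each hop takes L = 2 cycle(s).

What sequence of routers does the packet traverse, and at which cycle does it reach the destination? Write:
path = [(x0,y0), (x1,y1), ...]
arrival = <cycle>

path = [(3,0), (2,0), (1,0), (1,1), (1,2), (1,3), (1,4), (1,5)]
arrival = 25

t=11: at (3,0)
t=13: at (2,0) after W
t=15: at (1,0) after W
t=17: at (1,1) after N
t=19: at (1,2) after N
t=21: at (1,3) after N
t=23: at (1,4) after N
t=25: at (1,5) after N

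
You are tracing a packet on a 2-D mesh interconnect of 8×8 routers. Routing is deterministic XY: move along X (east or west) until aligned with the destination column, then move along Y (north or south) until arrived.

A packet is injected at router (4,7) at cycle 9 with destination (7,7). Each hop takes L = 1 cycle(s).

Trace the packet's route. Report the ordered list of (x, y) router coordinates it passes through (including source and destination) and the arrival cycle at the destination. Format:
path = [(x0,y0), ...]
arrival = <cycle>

path = [(4,7), (5,7), (6,7), (7,7)]
arrival = 12

  0. router=(4,7) cycle=9 (inject)
  1. router=(5,7) cycle=10 dir=E
  2. router=(6,7) cycle=11 dir=E
  3. router=(7,7) cycle=12 dir=E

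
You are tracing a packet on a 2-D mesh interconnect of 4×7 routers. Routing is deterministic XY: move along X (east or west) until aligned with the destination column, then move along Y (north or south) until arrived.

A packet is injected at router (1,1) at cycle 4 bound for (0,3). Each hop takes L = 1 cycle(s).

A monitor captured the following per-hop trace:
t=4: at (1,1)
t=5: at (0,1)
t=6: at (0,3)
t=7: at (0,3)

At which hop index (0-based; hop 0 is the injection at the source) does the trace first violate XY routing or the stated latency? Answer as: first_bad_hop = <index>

[1] (-1,+0) / 1c ⇒ ok
[2] (+0,+2) / 1c ⇒ BAD: non-unit step

first_bad_hop = 2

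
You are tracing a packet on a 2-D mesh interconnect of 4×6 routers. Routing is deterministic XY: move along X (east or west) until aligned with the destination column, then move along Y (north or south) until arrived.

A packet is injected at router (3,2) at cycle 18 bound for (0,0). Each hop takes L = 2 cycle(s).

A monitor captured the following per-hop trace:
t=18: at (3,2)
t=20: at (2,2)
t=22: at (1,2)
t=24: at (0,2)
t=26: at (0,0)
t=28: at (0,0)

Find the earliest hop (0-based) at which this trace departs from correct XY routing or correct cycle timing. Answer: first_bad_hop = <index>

first_bad_hop = 4

hop 1: step (-1,+0), +2 cyc — ok
hop 2: step (-1,+0), +2 cyc — ok
hop 3: step (-1,+0), +2 cyc — ok
hop 4: step (+0,-2), +2 cyc — BAD: non-unit step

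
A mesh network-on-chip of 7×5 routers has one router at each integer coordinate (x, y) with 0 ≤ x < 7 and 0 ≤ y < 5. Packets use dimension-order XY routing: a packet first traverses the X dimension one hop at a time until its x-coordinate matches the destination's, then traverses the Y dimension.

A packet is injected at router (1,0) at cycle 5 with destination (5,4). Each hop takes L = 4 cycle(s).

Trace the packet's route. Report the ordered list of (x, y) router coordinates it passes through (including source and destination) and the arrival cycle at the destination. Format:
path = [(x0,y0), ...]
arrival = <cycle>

path = [(1,0), (2,0), (3,0), (4,0), (5,0), (5,1), (5,2), (5,3), (5,4)]
arrival = 37

t=5: at (1,0)
t=9: at (2,0) after E
t=13: at (3,0) after E
t=17: at (4,0) after E
t=21: at (5,0) after E
t=25: at (5,1) after N
t=29: at (5,2) after N
t=33: at (5,3) after N
t=37: at (5,4) after N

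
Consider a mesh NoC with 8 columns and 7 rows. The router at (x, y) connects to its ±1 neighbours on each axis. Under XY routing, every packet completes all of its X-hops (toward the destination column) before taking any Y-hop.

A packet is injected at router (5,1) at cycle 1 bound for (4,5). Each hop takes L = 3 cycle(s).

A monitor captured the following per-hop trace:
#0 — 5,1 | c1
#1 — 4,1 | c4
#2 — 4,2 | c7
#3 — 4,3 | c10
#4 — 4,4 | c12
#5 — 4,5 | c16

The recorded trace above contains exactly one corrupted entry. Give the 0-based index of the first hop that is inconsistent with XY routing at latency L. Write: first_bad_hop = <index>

check 1→ d=(-1,0) cyc+3: ok
check 2→ d=(0,1) cyc+3: ok
check 3→ d=(0,1) cyc+3: ok
check 4→ d=(0,1) cyc+2: BAD: Δcyc=2≠L

first_bad_hop = 4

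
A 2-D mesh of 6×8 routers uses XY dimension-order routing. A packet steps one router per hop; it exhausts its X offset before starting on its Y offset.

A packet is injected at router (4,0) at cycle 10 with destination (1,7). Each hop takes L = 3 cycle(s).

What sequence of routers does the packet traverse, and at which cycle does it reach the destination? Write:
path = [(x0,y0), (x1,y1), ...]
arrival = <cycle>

hop 0: (4,0) @ cyc 10
hop 1: (3,0) @ cyc 13  [W]
hop 2: (2,0) @ cyc 16  [W]
hop 3: (1,0) @ cyc 19  [W]
hop 4: (1,1) @ cyc 22  [N]
hop 5: (1,2) @ cyc 25  [N]
hop 6: (1,3) @ cyc 28  [N]
hop 7: (1,4) @ cyc 31  [N]
hop 8: (1,5) @ cyc 34  [N]
hop 9: (1,6) @ cyc 37  [N]
hop 10: (1,7) @ cyc 40  [N]

path = [(4,0), (3,0), (2,0), (1,0), (1,1), (1,2), (1,3), (1,4), (1,5), (1,6), (1,7)]
arrival = 40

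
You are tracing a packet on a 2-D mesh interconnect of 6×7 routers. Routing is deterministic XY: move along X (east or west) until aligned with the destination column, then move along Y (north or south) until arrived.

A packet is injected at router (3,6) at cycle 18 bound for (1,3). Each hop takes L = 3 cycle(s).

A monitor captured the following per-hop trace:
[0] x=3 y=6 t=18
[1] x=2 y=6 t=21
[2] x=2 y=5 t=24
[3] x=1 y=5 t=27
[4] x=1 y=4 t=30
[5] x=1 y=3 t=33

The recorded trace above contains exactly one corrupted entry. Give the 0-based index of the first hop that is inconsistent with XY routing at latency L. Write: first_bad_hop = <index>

hop 1: step (-1,+0), +3 cyc — ok
hop 2: step (+0,-1), +3 cyc — BAD: Y-move but x=2≠1

first_bad_hop = 2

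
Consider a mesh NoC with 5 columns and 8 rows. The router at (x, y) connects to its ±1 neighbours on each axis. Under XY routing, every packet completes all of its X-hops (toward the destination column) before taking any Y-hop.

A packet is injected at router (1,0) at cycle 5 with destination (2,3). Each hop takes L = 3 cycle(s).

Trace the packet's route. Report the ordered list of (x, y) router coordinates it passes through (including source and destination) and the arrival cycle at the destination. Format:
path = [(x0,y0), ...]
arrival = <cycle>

src (1,0)  cyc=5
E→(2,0)  cyc=8
N→(2,1)  cyc=11
N→(2,2)  cyc=14
N→(2,3)  cyc=17

path = [(1,0), (2,0), (2,1), (2,2), (2,3)]
arrival = 17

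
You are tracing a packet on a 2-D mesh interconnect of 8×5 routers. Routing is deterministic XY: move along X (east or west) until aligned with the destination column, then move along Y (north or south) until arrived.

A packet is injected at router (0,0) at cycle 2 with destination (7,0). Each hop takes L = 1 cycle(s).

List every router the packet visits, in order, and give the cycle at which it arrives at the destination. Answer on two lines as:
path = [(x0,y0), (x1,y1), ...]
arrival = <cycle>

path = [(0,0), (1,0), (2,0), (3,0), (4,0), (5,0), (6,0), (7,0)]
arrival = 9

  0. router=(0,0) cycle=2 (inject)
  1. router=(1,0) cycle=3 dir=E
  2. router=(2,0) cycle=4 dir=E
  3. router=(3,0) cycle=5 dir=E
  4. router=(4,0) cycle=6 dir=E
  5. router=(5,0) cycle=7 dir=E
  6. router=(6,0) cycle=8 dir=E
  7. router=(7,0) cycle=9 dir=E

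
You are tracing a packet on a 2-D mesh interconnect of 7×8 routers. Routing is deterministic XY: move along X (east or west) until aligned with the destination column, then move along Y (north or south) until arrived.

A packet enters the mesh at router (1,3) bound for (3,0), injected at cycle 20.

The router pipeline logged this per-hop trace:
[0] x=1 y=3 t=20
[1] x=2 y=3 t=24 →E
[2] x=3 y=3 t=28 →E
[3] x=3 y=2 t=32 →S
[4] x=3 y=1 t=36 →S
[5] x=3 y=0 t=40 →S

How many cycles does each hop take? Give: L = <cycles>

L = 4

Δcyc across hop 0→1: 24 − 20 = 4.
One hop costs L cycles, so L = 4.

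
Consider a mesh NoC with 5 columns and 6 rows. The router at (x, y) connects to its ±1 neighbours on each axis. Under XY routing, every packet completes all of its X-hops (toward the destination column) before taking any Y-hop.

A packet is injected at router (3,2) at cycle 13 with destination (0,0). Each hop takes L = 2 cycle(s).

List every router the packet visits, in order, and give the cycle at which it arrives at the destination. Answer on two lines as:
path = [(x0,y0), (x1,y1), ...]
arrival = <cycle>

path = [(3,2), (2,2), (1,2), (0,2), (0,1), (0,0)]
arrival = 23

src (3,2)  cyc=13
W→(2,2)  cyc=15
W→(1,2)  cyc=17
W→(0,2)  cyc=19
S→(0,1)  cyc=21
S→(0,0)  cyc=23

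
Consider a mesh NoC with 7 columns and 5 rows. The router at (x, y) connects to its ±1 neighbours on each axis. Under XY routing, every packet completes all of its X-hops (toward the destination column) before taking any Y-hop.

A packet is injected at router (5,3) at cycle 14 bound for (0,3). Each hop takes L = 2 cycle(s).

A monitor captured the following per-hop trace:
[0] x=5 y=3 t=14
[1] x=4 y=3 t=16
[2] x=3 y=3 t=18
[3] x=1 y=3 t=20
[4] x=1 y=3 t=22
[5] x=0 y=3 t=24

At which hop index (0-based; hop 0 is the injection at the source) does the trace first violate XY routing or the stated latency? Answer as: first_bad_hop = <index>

  1: Δx=-1 Δy=+0 Δt=2 [ok]
  2: Δx=-1 Δy=+0 Δt=2 [ok]
  3: Δx=-2 Δy=+0 Δt=2 [BAD: non-unit step]

first_bad_hop = 3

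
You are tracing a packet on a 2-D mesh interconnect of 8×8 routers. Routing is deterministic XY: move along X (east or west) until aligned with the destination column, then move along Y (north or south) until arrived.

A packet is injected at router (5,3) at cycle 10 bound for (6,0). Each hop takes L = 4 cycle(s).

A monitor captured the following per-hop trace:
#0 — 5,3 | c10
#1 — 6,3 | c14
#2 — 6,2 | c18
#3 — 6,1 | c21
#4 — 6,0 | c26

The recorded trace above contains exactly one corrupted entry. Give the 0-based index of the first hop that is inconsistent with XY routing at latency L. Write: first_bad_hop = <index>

  1: Δx=+1 Δy=+0 Δt=4 [ok]
  2: Δx=+0 Δy=-1 Δt=4 [ok]
  3: Δx=+0 Δy=-1 Δt=3 [BAD: Δcyc=3≠L]

first_bad_hop = 3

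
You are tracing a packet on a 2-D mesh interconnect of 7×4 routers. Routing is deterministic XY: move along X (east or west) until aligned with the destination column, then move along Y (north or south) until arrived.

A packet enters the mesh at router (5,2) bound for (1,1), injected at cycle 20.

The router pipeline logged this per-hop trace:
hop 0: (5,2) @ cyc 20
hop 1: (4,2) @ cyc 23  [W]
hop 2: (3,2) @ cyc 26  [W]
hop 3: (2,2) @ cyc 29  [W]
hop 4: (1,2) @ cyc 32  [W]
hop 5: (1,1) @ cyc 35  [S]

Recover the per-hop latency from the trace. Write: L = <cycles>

L = 3

Δcyc across hop 0→1: 23 − 20 = 3.
One hop costs L cycles, so L = 3.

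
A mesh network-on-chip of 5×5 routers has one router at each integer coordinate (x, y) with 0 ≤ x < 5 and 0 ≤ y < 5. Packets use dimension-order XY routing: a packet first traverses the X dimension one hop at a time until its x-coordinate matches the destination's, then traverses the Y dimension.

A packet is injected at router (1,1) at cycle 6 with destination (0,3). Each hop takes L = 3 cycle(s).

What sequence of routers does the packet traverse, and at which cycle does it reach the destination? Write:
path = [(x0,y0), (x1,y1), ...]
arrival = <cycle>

#0 — 1,1 | c6
#1 — 0,1 | c9 | W
#2 — 0,2 | c12 | N
#3 — 0,3 | c15 | N

path = [(1,1), (0,1), (0,2), (0,3)]
arrival = 15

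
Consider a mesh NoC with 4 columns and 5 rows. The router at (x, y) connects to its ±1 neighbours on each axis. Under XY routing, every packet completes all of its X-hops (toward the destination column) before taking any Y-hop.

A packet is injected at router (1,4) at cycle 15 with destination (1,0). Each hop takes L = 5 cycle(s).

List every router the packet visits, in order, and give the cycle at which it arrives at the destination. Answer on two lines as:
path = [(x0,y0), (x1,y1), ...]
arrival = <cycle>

path = [(1,4), (1,3), (1,2), (1,1), (1,0)]
arrival = 35

t=15: at (1,4)
t=20: at (1,3) after S
t=25: at (1,2) after S
t=30: at (1,1) after S
t=35: at (1,0) after S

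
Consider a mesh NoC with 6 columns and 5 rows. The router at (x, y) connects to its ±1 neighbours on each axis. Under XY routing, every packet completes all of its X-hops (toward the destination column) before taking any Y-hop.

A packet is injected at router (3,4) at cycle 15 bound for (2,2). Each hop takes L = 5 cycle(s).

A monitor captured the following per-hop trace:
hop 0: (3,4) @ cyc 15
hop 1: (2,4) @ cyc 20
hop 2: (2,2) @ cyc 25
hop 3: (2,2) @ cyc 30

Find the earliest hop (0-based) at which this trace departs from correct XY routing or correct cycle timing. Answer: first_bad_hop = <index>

first_bad_hop = 2

[1] (-1,+0) / 5c ⇒ ok
[2] (+0,-2) / 5c ⇒ BAD: non-unit step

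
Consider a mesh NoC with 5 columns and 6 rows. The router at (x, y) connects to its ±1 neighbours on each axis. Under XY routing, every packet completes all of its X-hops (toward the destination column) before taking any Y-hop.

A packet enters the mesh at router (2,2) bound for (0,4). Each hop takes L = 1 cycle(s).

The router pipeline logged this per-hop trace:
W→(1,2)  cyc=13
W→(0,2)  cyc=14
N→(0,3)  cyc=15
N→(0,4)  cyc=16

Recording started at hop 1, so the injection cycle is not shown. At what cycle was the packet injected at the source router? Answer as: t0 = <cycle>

t0 = 12

The first recorded entry is hop 1 at cycle 13.
t0 = cyc[1] − L = 13 − 1 = 12.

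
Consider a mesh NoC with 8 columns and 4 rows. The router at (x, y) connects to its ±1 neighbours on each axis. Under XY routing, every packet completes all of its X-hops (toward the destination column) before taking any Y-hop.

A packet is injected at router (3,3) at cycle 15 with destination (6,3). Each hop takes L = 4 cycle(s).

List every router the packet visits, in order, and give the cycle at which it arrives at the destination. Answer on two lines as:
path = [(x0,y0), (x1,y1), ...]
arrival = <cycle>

path = [(3,3), (4,3), (5,3), (6,3)]
arrival = 27

t=15: at (3,3)
t=19: at (4,3) after E
t=23: at (5,3) after E
t=27: at (6,3) after E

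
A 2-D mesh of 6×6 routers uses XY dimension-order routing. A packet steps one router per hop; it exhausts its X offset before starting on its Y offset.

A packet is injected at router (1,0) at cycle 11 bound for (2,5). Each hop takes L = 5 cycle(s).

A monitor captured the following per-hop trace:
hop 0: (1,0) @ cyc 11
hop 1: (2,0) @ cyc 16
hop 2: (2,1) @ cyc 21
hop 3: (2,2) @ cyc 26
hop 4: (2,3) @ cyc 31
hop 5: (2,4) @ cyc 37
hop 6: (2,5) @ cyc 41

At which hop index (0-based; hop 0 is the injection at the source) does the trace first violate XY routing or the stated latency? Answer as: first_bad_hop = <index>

first_bad_hop = 5

check 1→ d=(1,0) cyc+5: ok
check 2→ d=(0,1) cyc+5: ok
check 3→ d=(0,1) cyc+5: ok
check 4→ d=(0,1) cyc+5: ok
check 5→ d=(0,1) cyc+6: BAD: Δcyc=6≠L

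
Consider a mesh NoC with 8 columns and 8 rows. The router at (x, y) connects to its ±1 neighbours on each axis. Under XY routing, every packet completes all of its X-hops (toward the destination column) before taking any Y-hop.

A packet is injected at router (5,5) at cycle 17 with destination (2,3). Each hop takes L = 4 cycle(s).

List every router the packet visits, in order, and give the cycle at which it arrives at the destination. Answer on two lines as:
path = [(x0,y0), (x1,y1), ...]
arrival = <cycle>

#0 — 5,5 | c17
#1 — 4,5 | c21 | W
#2 — 3,5 | c25 | W
#3 — 2,5 | c29 | W
#4 — 2,4 | c33 | S
#5 — 2,3 | c37 | S

path = [(5,5), (4,5), (3,5), (2,5), (2,4), (2,3)]
arrival = 37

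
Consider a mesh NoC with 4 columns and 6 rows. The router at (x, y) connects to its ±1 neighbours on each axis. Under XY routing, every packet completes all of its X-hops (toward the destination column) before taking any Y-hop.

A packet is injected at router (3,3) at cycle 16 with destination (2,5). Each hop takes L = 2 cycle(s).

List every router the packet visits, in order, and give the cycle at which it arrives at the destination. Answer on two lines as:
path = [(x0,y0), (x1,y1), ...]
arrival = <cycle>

src (3,3)  cyc=16
W→(2,3)  cyc=18
N→(2,4)  cyc=20
N→(2,5)  cyc=22

path = [(3,3), (2,3), (2,4), (2,5)]
arrival = 22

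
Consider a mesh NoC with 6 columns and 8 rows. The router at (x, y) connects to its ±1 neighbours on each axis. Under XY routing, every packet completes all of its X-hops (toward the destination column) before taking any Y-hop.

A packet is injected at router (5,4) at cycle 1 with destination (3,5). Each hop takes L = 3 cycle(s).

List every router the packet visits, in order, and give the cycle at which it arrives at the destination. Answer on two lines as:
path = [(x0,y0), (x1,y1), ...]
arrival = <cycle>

  0. router=(5,4) cycle=1 (inject)
  1. router=(4,4) cycle=4 dir=W
  2. router=(3,4) cycle=7 dir=W
  3. router=(3,5) cycle=10 dir=N

path = [(5,4), (4,4), (3,4), (3,5)]
arrival = 10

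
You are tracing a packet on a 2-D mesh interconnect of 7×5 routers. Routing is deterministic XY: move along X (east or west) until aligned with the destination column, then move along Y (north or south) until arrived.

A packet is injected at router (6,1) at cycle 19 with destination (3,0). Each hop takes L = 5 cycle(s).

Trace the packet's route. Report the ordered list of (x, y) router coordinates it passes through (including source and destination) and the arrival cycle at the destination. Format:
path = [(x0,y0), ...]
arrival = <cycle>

path = [(6,1), (5,1), (4,1), (3,1), (3,0)]
arrival = 39

src (6,1)  cyc=19
W→(5,1)  cyc=24
W→(4,1)  cyc=29
W→(3,1)  cyc=34
S→(3,0)  cyc=39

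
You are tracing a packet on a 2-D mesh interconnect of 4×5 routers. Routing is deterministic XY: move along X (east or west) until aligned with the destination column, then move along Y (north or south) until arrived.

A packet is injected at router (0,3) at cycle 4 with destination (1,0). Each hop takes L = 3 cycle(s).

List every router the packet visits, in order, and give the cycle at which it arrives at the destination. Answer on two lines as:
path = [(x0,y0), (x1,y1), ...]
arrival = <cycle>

  0. router=(0,3) cycle=4 (inject)
  1. router=(1,3) cycle=7 dir=E
  2. router=(1,2) cycle=10 dir=S
  3. router=(1,1) cycle=13 dir=S
  4. router=(1,0) cycle=16 dir=S

path = [(0,3), (1,3), (1,2), (1,1), (1,0)]
arrival = 16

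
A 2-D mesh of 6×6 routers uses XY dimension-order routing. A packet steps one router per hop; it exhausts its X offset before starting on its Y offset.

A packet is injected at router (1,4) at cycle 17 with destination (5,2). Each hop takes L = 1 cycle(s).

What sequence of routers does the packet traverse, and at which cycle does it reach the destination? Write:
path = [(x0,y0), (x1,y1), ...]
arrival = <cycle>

path = [(1,4), (2,4), (3,4), (4,4), (5,4), (5,3), (5,2)]
arrival = 23

[0] x=1 y=4 t=17
[1] x=2 y=4 t=18 →E
[2] x=3 y=4 t=19 →E
[3] x=4 y=4 t=20 →E
[4] x=5 y=4 t=21 →E
[5] x=5 y=3 t=22 →S
[6] x=5 y=2 t=23 →S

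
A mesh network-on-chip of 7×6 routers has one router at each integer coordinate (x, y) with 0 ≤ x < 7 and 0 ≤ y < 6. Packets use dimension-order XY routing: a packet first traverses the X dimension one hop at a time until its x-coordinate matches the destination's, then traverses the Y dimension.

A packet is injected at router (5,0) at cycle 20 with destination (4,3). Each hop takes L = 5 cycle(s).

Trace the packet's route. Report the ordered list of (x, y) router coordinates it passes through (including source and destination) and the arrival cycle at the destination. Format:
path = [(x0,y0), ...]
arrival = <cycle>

path = [(5,0), (4,0), (4,1), (4,2), (4,3)]
arrival = 40

[0] x=5 y=0 t=20
[1] x=4 y=0 t=25 →W
[2] x=4 y=1 t=30 →N
[3] x=4 y=2 t=35 →N
[4] x=4 y=3 t=40 →N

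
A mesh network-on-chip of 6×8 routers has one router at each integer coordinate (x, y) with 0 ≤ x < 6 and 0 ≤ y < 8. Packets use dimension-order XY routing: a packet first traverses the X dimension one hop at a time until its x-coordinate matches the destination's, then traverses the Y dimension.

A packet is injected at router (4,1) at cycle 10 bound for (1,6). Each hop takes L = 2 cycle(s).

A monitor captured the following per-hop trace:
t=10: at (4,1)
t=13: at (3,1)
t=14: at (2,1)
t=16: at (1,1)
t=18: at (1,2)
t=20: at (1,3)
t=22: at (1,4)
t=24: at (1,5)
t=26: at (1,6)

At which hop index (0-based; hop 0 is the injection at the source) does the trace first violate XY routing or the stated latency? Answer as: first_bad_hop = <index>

first_bad_hop = 1

check 1→ d=(-1,0) cyc+3: BAD: Δcyc=3≠L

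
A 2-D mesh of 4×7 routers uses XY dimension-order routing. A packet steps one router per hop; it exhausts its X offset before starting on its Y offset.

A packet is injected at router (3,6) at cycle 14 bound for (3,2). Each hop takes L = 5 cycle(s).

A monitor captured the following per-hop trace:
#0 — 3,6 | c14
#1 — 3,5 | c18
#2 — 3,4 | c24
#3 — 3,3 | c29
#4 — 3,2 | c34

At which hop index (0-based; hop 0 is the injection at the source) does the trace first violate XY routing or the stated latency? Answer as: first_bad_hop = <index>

  1: Δx=+0 Δy=-1 Δt=4 [BAD: Δcyc=4≠L]

first_bad_hop = 1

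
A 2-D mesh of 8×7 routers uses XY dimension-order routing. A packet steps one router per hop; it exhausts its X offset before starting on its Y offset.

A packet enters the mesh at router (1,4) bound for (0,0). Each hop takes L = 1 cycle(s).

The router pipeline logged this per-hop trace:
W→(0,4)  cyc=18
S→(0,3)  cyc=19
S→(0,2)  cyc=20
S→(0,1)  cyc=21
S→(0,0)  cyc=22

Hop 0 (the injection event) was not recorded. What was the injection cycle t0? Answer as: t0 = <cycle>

cyc[1] = 18 and cyc[k] = t0 + k·L for every k.
Therefore t0 = 18 − L = 17.

t0 = 17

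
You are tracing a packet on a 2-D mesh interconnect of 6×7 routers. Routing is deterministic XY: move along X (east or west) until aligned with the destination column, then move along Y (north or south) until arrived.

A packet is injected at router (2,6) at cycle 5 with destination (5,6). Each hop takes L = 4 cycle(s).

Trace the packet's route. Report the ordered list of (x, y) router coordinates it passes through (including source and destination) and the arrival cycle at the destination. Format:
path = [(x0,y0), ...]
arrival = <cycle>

path = [(2,6), (3,6), (4,6), (5,6)]
arrival = 17

hop 0: (2,6) @ cyc 5
hop 1: (3,6) @ cyc 9  [E]
hop 2: (4,6) @ cyc 13  [E]
hop 3: (5,6) @ cyc 17  [E]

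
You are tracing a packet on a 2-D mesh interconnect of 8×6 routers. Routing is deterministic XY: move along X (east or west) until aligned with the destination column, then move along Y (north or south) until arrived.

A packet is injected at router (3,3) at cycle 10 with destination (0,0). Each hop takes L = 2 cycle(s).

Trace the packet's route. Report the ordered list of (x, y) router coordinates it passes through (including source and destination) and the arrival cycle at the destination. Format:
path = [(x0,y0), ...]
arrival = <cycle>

hop 0: (3,3) @ cyc 10
hop 1: (2,3) @ cyc 12  [W]
hop 2: (1,3) @ cyc 14  [W]
hop 3: (0,3) @ cyc 16  [W]
hop 4: (0,2) @ cyc 18  [S]
hop 5: (0,1) @ cyc 20  [S]
hop 6: (0,0) @ cyc 22  [S]

path = [(3,3), (2,3), (1,3), (0,3), (0,2), (0,1), (0,0)]
arrival = 22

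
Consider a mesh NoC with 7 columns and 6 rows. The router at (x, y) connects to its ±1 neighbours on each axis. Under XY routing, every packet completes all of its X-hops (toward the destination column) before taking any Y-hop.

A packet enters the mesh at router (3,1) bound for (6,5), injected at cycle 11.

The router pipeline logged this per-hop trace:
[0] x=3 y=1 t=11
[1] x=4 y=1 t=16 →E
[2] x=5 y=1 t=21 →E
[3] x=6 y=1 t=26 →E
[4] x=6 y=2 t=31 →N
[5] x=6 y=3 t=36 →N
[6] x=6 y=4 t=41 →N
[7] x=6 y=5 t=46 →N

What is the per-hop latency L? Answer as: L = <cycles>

L = 5

Δcyc across hop 0→1: 16 − 11 = 5.
That increment is L by definition: L = 5.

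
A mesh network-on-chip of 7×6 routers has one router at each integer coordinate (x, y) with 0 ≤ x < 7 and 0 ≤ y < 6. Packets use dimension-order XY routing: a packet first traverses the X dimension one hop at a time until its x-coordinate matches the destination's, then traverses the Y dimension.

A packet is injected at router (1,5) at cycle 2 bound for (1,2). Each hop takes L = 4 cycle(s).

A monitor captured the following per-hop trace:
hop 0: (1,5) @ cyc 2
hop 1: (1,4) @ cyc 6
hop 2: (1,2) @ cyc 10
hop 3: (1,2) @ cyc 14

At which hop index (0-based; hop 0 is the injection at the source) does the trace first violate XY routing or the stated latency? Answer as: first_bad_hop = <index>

[1] (+0,-1) / 4c ⇒ ok
[2] (+0,-2) / 4c ⇒ BAD: non-unit step

first_bad_hop = 2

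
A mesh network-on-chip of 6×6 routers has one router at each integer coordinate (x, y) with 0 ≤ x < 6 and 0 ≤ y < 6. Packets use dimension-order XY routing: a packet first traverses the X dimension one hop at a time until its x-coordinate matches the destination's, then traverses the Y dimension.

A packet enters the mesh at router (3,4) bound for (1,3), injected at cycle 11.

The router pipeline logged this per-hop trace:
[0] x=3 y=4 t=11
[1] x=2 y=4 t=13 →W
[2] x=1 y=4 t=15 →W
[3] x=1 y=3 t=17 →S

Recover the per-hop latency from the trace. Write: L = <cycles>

L = 2

From hop 0 (11) to hop 1 (13): +2 cycles.
One hop costs L cycles, so L = 2.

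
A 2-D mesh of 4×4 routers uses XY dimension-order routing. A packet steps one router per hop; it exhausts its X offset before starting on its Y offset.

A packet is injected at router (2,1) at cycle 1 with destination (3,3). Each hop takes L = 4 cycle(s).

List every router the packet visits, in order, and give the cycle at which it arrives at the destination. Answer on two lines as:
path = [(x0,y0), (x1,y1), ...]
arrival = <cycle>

#0 — 2,1 | c1
#1 — 3,1 | c5 | E
#2 — 3,2 | c9 | N
#3 — 3,3 | c13 | N

path = [(2,1), (3,1), (3,2), (3,3)]
arrival = 13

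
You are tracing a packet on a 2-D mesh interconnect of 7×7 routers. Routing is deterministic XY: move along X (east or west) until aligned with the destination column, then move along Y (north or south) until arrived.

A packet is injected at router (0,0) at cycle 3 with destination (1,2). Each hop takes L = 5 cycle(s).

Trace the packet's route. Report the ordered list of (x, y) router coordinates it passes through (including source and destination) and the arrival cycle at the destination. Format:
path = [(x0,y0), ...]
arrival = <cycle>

path = [(0,0), (1,0), (1,1), (1,2)]
arrival = 18

hop 0: (0,0) @ cyc 3
hop 1: (1,0) @ cyc 8  [E]
hop 2: (1,1) @ cyc 13  [N]
hop 3: (1,2) @ cyc 18  [N]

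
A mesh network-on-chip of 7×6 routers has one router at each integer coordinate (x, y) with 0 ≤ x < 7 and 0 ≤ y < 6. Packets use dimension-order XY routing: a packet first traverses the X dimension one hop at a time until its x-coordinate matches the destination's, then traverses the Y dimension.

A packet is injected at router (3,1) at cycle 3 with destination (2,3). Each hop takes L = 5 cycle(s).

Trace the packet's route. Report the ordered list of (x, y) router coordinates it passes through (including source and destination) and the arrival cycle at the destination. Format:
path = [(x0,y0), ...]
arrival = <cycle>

path = [(3,1), (2,1), (2,2), (2,3)]
arrival = 18

[0] x=3 y=1 t=3
[1] x=2 y=1 t=8 →W
[2] x=2 y=2 t=13 →N
[3] x=2 y=3 t=18 →N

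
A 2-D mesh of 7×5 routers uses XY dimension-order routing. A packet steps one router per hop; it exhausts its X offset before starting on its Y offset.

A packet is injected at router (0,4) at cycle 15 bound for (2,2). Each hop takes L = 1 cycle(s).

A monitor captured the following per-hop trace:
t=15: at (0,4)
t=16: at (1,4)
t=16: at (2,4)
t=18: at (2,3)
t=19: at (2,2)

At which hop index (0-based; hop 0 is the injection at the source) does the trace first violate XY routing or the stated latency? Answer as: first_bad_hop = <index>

hop 1: step (+1,+0), +1 cyc — ok
hop 2: step (+1,+0), +0 cyc — BAD: Δcyc=0≠L

first_bad_hop = 2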